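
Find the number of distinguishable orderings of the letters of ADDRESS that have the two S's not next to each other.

900

Total arrangements of ADDRESS: 7!/(2!·2!) = 1260.
If the two S's are adjacent, glue them into one block, leaving 6 items to arrange: (6)!/(2!) = 360 ways.
Subtracting, 1260 − 360 = 900 arrangements keep the S's apart.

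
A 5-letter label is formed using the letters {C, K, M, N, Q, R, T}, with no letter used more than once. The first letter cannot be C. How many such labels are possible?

2160

The first letter has 7−1 = 6 choices (anything except C).
The remaining 4 letters are filled from the other 6 symbols without repetition: 6 × 5 × 4 × 3 = 360.
Total: 6 × 360 = 2160.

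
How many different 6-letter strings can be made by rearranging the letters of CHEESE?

120

CHEESE has 6 letters with E appearing 3 times.
Dividing 6! = 720 by 3! = 6 for the repeated letters gives 120.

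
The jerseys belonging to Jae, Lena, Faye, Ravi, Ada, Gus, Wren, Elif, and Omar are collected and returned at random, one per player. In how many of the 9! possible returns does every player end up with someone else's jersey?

133496

This is the derangement count D_9: permutations of 9 items with no fixed point.
By inclusion–exclusion this is Σ_{j=0}^{9} (−1)^j C(9,j)·(9−j)!.
Computing: 362880 − 362880 + 181440 − 60480 + 15120 − 3024 + 504 − 72 + 9 − 1 = 133496.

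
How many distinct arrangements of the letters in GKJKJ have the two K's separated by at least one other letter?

Total arrangements of GKJKJ: 5!/(2!·2!) = 30.
If the two K's are adjacent, glue them into one block, leaving 4 items to arrange: (4)!/(2!) = 12 ways.
Subtracting, 30 − 12 = 18 arrangements keep the K's apart.

18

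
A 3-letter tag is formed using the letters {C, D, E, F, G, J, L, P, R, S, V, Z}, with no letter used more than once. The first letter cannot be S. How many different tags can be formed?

The first letter has 12−1 = 11 choices (anything except S).
The remaining 2 letters are filled from the other 11 symbols without repetition: 11 × 10 = 110.
Total: 11 × 110 = 1210.

1210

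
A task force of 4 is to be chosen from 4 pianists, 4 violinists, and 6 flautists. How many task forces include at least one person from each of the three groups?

With no constraint there are C(14,4) = 1001 possible selections.
Subtract selections that omit an entire group: no pianists → C(10,4) = 210; no violinists → C(10,4) = 210; no flautists → C(8,4) = 70.
Add back selections omitting two groups (i.e. drawn from a single group): C(4,4) + C(4,4) + C(6,4) = 17.
By inclusion–exclusion: 1001 − 490 + 17 = 528.

528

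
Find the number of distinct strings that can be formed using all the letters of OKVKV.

OKVKV has 5 letters with K appearing twice and V appearing twice.
Dividing 5! = 120 by 2!·2! = 4 for the repeated letters gives 30.

30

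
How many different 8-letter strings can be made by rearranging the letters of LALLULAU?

420

LALLULAU has 8 letters with A appearing twice, L appearing 4 times, and U appearing twice.
So there are 8! / (4!·2!·2!) = 420 distinguishable arrangements.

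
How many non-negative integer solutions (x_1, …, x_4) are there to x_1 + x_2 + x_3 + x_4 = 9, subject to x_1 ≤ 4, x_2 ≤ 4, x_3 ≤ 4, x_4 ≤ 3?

Ignoring the caps, the number of non-negative solutions to x_1+…+x_4 = 9 is C(12,3) = 220.
Subtract solutions that violate a single cap (substitute x_i' = x_i − (cap_i+1)): x_1 ≥ 5 gives C(7,3) = 35; x_2 ≥ 5 gives C(7,3) = 35; x_3 ≥ 5 gives C(7,3) = 35; x_4 ≥ 4 gives C(8,3) = 56. Together 161.
Add back pairs where two caps are both exceeded: 0 + 0 + 1 + 0 + 1 + 1 = 3.
By inclusion–exclusion the count is 220 − 161 + 3 = 62.

62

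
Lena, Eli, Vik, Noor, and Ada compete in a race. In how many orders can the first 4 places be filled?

There are 5 choices for 1st place, 4 for 2nd, and so on down to 2 for position 4.
That gives 5 × 4 × 3 × 2 = 120.

120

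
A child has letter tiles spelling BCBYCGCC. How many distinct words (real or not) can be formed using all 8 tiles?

Letter multiplicities in BCBYCGCC: B×2, C×4, G×1, Y×1.
Dividing 8! = 40320 by 4!·2! = 48 for the repeated letters gives 840.

840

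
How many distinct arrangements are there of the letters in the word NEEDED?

60

NEEDED has 6 letters with D appearing twice and E appearing 3 times.
The number of distinct arrangements is 6!/(3!·2!) = 720/12 = 60.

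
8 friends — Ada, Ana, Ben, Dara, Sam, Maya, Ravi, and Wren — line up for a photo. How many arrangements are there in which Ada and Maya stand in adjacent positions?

10080

Treat {Ada, Maya} as a single unit. There are 7 units to order, and the pair itself can be ordered 2 ways.
That gives 2 × 7! = 2 × 5040 = 10080.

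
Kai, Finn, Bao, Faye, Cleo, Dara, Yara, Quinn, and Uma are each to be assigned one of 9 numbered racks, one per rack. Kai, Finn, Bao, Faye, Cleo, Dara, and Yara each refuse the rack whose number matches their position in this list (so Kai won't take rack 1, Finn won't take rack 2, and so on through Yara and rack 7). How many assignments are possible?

Let Aᵢ (for 1 ≤ i ≤ 7) be the placements that put person i in their forbidden rack. Any j of these fix j positions, leaving (9−j)! ways to fill the rest, and there are C(7,j) ways to pick which j.
By inclusion–exclusion, the number of valid placements is Σ_{j=0}^{7} (−1)^j C(7,j)·(9−j)!.
Computing: 362880 − 282240 + 105840 − 25200 + 4200 − 504 + 42 − 2 = 165016.

165016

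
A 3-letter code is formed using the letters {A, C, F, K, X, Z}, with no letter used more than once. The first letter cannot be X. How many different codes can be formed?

The first letter has 6−1 = 5 choices (anything except X).
The remaining 2 letters are filled from the other 5 symbols without repetition: 5 × 4 = 20.
Total: 5 × 20 = 100.

100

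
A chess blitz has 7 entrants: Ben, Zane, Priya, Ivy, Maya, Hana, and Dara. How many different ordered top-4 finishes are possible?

840

This is an ordered selection of 4 from 7: P(7,4).
That gives 7 × 6 × 5 × 4 = 840.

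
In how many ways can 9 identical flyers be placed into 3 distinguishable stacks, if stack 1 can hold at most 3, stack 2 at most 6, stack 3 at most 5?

Ignoring the caps, the number of non-negative solutions to x_1+…+x_3 = 9 is C(11,2) = 55.
Subtract solutions that violate a single cap (substitute x_i' = x_i − (cap_i+1)): x_1 ≥ 4 gives C(7,2) = 21; x_2 ≥ 7 gives C(4,2) = 6; x_3 ≥ 6 gives C(5,2) = 10. Together 37.
No two caps can be exceeded simultaneously, so the pair terms are all 0.
By inclusion–exclusion the count is 55 − 37 + 0 = 18.

18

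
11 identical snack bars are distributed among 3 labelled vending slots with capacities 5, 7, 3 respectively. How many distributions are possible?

14

Without the upper bounds there are C(13,2) = 78 ways to split 11 among 3 vending slots.
Subtract solutions that violate a single cap (substitute x_i' = x_i − (cap_i+1)): x_1 ≥ 6 gives C(7,2) = 21; x_2 ≥ 8 gives C(5,2) = 10; x_3 ≥ 4 gives C(9,2) = 36. Together 67.
Add back pairs where two caps are both exceeded: 0 + 3 + 0 = 3.
By inclusion–exclusion the count is 78 − 67 + 3 = 14.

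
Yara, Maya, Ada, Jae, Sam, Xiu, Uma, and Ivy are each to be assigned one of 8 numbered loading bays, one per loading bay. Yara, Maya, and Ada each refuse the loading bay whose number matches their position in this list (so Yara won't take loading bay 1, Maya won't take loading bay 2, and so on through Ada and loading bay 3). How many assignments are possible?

Let Aᵢ (for i ∈ {1, 2, 3}) be the placements that put person i in their forbidden loading bay. Any j of these fix j positions, leaving (8−j)! ways to fill the rest, and there are C(3,j) ways to pick which j.
By inclusion–exclusion, the number of valid placements is Σ_{j=0}^{3} (−1)^j C(3,j)·(8−j)!.
Computing: 40320 − 15120 + 2160 − 120 = 27240.

27240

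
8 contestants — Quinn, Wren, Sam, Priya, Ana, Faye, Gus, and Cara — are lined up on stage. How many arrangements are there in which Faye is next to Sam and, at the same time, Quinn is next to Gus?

Treat {Faye,Sam} as one block (2 orders) and {Quinn,Gus} as another (2 orders).
That leaves 6 units to arrange: 2 × 2 × 6! = 4 × 720 = 2880.

2880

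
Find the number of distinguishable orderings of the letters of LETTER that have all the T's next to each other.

Treat the 2 copies of T as a single block. The multiset to arrange is then {TT, E, E, L, R}, 5 items in all.
That gives (5)!/(2!) = 60 arrangements.

60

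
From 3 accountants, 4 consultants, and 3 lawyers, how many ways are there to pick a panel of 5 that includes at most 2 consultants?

Split by how many consultants are chosen (0 through 2).
Sum: C(4,0)·C(6,5) + C(4,1)·C(6,4) + C(4,2)·C(6,3) = 6 + 60 + 120 = 186.

186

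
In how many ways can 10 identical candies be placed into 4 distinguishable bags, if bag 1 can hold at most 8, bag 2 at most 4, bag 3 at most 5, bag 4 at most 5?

156

Without the upper bounds there are C(13,3) = 286 ways to split 10 among 4 bags.
Subtract solutions that violate a single cap (substitute x_i' = x_i − (cap_i+1)): x_1 ≥ 9 gives C(4,3) = 4; x_2 ≥ 5 gives C(8,3) = 56; x_3 ≥ 6 gives C(7,3) = 35; x_4 ≥ 6 gives C(7,3) = 35. Together 130.
No two caps can be exceeded simultaneously, so the pair terms are all 0.
By inclusion–exclusion the count is 286 − 130 + 0 = 156.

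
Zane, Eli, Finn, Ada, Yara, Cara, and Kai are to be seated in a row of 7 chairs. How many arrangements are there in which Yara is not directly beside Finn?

Of the 7! = 5040 arrangements, those with Yara and Finn adjacent number 2 × 6! = 1440 (treat the pair as a block with 2 internal orders).
So 5040 − 1440 = 3600 arrangements keep them apart.

3600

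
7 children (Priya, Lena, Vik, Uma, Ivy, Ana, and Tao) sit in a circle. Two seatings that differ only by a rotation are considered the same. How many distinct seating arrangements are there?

720

Around a circle, 7 distinct people have 7!/7 = (6)! = 720 rotationally distinct seatings.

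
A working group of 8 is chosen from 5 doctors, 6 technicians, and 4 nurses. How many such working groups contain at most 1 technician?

Split by how many technicians are chosen (0 through 1).
Sum: C(6,0)·C(9,8) + C(6,1)·C(9,7) = 9 + 216 = 225.

225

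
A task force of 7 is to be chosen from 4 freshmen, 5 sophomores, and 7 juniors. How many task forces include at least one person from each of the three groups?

Unrestricted: C(16,7) = 11440 ways to pick any 7 of the 16.
Subtract selections that omit an entire group: no freshmen → C(12,7) = 792; no sophomores → C(11,7) = 330; no juniors → C(9,7) = 36.
Add back selections omitting two groups (i.e. drawn from a single group): C(4,7) + C(5,7) + C(7,7) = 1.
By inclusion–exclusion: 11440 − 1158 + 1 = 10283.

10283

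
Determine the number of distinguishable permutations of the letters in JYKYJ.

30

JYKYJ has 5 letters with J appearing twice and Y appearing twice.
Dividing 5! = 120 by 2!·2! = 4 for the repeated letters gives 30.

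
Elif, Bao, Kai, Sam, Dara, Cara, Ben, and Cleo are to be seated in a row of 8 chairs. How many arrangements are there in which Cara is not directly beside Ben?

Of the 8! = 40320 arrangements, those with Cara and Ben adjacent number 2 × 7! = 10080 (treat the pair as a block with 2 internal orders).
So 40320 − 10080 = 30240 arrangements keep them apart.

30240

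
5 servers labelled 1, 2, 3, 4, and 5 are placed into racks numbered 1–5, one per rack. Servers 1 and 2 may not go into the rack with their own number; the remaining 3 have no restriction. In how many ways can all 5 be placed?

Let Aᵢ (for i ∈ {1, 2}) be the placements that put server i in its forbidden rack. Any j of these fix j positions, leaving (5−j)! ways to fill the rest, and there are C(2,j) ways to pick which j.
By inclusion–exclusion, the number of valid placements is Σ_{j=0}^{2} (−1)^j C(2,j)·(5−j)!.
Computing: 120 − 48 + 6 = 78.

78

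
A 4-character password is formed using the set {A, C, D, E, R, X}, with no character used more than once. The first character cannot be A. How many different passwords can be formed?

300

The first character has 6−1 = 5 choices (anything except A).
The remaining 3 characters are filled from the other 5 symbols without repetition: 5 × 4 × 3 = 60.
Total: 5 × 60 = 300.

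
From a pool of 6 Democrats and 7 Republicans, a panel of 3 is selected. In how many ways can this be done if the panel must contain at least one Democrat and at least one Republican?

231

Unrestricted: C(13,3) = 286 ways to pick any 3 of the 13.
Selections missing a whole group: no Democrats → C(7,3) = 35; no Republicans → C(6,3) = 20.
Both groups omitted at once is impossible, so 286 − 55 = 231.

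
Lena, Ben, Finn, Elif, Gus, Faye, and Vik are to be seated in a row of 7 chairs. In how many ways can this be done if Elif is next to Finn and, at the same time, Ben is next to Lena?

Treat {Elif,Finn} as one block (2 orders) and {Ben,Lena} as another (2 orders).
That leaves 5 units to arrange: 2 × 2 × 5! = 4 × 120 = 480.

480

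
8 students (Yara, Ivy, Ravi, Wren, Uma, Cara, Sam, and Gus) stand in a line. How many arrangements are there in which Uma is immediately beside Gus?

Treat {Uma, Gus} as a single unit. There are 7 units to order, and the pair itself can be ordered 2 ways.
That gives 2 × 7! = 2 × 5040 = 10080.

10080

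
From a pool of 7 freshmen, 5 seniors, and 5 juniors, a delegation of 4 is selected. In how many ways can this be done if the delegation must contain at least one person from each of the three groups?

With no constraint there are C(17,4) = 2380 possible selections.
Selections missing a whole group: no freshmen → C(10,4) = 210; no seniors → C(12,4) = 495; no juniors → C(12,4) = 495.
Add back selections omitting two groups (i.e. drawn from a single group): C(7,4) + C(5,4) + C(5,4) = 45.
By inclusion–exclusion: 2380 − 1200 + 45 = 1225.

1225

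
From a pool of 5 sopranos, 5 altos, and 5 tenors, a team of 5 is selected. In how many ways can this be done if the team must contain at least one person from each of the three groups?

2250

Unrestricted: C(15,5) = 3003 ways to pick any 5 of the 15.
Selections missing a whole group: no sopranos → C(10,5) = 252; no altos → C(10,5) = 252; no tenors → C(10,5) = 252.
Add back selections omitting two groups (i.e. drawn from a single group): C(5,5) + C(5,5) + C(5,5) = 3.
By inclusion–exclusion: 3003 − 756 + 3 = 2250.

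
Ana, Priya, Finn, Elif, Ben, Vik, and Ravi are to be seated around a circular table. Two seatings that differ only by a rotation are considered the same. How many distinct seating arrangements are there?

Around a circle, 7 distinct people have 7!/7 = (6)! = 720 rotationally distinct seatings.

720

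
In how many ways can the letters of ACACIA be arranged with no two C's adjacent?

There are 6!/(3!·2!) = 60 arrangements of ACACIA in total.
If the two C's are adjacent, glue them into one block, leaving 5 items to arrange: (5)!/(3!) = 20 ways.
Subtracting, 60 − 20 = 40 arrangements keep the C's apart.

40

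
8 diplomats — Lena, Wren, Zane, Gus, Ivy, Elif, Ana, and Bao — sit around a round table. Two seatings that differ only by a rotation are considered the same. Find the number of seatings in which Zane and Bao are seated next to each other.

1440

Glue Zane and Bao into a block (2 internal orders). Seating 7 units around a circle gives (6)! arrangements.
So 2 × (6)! = 2 × 720 = 1440.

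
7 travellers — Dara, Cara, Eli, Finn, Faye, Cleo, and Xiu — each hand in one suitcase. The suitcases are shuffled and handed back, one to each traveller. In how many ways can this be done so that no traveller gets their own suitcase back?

Count assignments avoiding every fixed point. For any j of the 7 travellers fixed to their own suitcase, the other 7−j can be arranged in (7−j)! ways.
By inclusion–exclusion this is Σ_{j=0}^{7} (−1)^j C(7,j)·(7−j)!.
Computing: 5040 − 5040 + 2520 − 840 + 210 − 42 + 7 − 1 = 1854.

1854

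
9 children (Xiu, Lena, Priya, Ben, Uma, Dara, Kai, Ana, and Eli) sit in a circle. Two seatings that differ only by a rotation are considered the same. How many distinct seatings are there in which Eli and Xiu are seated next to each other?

Treat {Eli, Xiu} as one unit (2 internal orders) and seat the resulting 8 units around the table: (7)! circular arrangements.
So 2 × (7)! = 2 × 5040 = 10080.

10080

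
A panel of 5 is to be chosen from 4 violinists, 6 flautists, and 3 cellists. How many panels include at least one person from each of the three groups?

Total 5-person selections from all 13: C(13,5) = 1287.
Subtract selections that omit an entire group: no violinists → C(9,5) = 126; no flautists → C(7,5) = 21; no cellists → C(10,5) = 252.
Add back selections omitting two groups (i.e. drawn from a single group): C(4,5) + C(6,5) + C(3,5) = 6.
By inclusion–exclusion: 1287 − 399 + 6 = 894.

894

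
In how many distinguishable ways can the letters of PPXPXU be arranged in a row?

60

The 6 letters of PPXPXU have repeats: P appearing 3 times and X appearing twice.
The number of distinct arrangements is 6!/(3!·2!) = 720/12 = 60.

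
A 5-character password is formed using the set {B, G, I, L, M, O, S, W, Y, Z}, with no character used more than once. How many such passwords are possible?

30240

With no repetition, fill the 5 characters in order: 10 choices, then 9, down to 6.
That product is 10 × 9 × 8 × 7 × 6 = 30240.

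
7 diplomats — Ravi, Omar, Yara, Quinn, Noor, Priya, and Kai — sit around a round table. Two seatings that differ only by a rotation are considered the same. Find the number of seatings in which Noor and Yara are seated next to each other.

240

Glue Noor and Yara into a block (2 internal orders). Seating 6 units around a circle gives (5)! arrangements.
So 2 × (5)! = 2 × 120 = 240.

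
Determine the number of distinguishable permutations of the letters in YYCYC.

The 5 letters of YYCYC have repeats: C appearing twice and Y appearing 3 times.
So there are 5! / (3!·2!) = 10 distinguishable arrangements.

10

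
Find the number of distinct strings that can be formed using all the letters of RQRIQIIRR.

RQRIQIIRR has 9 letters with I appearing 3 times, Q appearing twice, and R appearing 4 times.
So there are 9! / (4!·3!·2!) = 1260 distinguishable arrangements.

1260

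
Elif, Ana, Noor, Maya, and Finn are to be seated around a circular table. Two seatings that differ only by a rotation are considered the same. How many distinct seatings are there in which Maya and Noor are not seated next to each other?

12

Without the restriction there are (4)! = 24 seatings.
Seatings with Maya beside Noor: treat them as a block with 2 internal orders, giving 2 × (3)! = 12.
Subtracting, 24 − 12 = 12.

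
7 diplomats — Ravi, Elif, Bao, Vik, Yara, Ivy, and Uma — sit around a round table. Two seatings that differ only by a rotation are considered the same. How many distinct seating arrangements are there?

Seat Ravi anywhere (absorbing the rotational symmetry), then permute the other 6: (6)! = 720.

720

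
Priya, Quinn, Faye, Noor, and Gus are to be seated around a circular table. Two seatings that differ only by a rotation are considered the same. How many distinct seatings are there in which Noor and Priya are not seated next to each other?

All circular seatings of 5 people number (4)! = 24.
Seatings with Noor beside Priya: treat them as a block with 2 internal orders, giving 2 × (3)! = 12.
Subtracting, 24 − 12 = 12.

12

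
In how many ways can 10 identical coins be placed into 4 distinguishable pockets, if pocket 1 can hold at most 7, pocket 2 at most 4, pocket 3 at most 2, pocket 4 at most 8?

106

Ignoring the caps, the number of non-negative solutions to x_1+…+x_4 = 10 is C(13,3) = 286.
Subtract solutions that violate a single cap (substitute x_i' = x_i − (cap_i+1)): x_1 ≥ 8 gives C(5,3) = 10; x_2 ≥ 5 gives C(8,3) = 56; x_3 ≥ 3 gives C(10,3) = 120; x_4 ≥ 9 gives C(4,3) = 4. Together 190.
Add back pairs where two caps are both exceeded: 0 + 0 + 0 + 10 + 0 + 0 = 10.
By inclusion–exclusion the count is 286 − 190 + 10 = 106.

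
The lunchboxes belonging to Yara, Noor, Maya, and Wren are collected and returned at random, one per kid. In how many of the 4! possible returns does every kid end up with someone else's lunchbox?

9

This is the derangement count D_4: permutations of 4 items with no fixed point.
By inclusion–exclusion this is Σ_{j=0}^{4} (−1)^j C(4,j)·(4−j)!.
Computing: 24 − 24 + 12 − 4 + 1 = 9.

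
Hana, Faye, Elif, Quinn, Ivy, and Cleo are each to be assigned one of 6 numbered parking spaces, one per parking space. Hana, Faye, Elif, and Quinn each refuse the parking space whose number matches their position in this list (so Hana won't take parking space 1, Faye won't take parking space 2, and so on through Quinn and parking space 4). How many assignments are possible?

Let Aᵢ (for 1 ≤ i ≤ 4) be the placements that put person i in their forbidden parking space. Any j of these fix j positions, leaving (6−j)! ways to fill the rest, and there are C(4,j) ways to pick which j.
By inclusion–exclusion, the number of valid placements is Σ_{j=0}^{4} (−1)^j C(4,j)·(6−j)!.
Computing: 720 − 480 + 144 − 24 + 2 = 362.

362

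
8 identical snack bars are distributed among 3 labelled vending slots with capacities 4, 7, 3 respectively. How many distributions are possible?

Without the upper bounds there are C(10,2) = 45 ways to split 8 among 3 vending slots.
Subtract solutions that violate a single cap (substitute x_i' = x_i − (cap_i+1)): x_1 ≥ 5 gives C(5,2) = 10; x_2 ≥ 8 gives C(2,2) = 1; x_3 ≥ 4 gives C(6,2) = 15. Together 26.
No two caps can be exceeded simultaneously, so the pair terms are all 0.
By inclusion–exclusion the count is 45 − 26 + 0 = 19.

19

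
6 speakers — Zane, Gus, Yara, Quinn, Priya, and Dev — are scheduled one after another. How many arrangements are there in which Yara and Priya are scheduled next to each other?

240

Glue Yara and Priya into one block (2 internal orders), leaving 5 units to arrange in a row.
That gives 2 × 5! = 2 × 120 = 240.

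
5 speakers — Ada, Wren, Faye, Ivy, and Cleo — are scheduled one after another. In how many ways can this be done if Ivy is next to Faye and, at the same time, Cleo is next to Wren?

24

Treat {Ivy,Faye} as one block (2 orders) and {Cleo,Wren} as another (2 orders).
That leaves 3 units to arrange: 2 × 2 × 3! = 4 × 6 = 24.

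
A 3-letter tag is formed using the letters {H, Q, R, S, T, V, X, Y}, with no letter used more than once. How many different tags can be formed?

This is a permutation of 3 out of 8: P(8,3) = 8!/5!.
That product is 8 × 7 × 6 = 336.

336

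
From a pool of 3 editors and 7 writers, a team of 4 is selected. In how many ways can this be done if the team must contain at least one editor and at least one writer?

175

With no constraint there are C(10,4) = 210 possible selections.
Subtract selections that omit an entire group: no editors → C(7,4) = 35; no writers → C(3,4) = 0.
Both groups omitted at once is impossible, so 210 − 35 = 175.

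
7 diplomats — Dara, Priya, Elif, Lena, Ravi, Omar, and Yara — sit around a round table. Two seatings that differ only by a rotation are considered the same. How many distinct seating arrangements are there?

720

Seat Dara anywhere (absorbing the rotational symmetry), then permute the other 6: (6)! = 720.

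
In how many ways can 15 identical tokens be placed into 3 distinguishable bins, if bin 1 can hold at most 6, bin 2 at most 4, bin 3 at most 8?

10

Ignoring the caps, the number of non-negative solutions to x_1+…+x_3 = 15 is C(17,2) = 136.
Subtract solutions that violate a single cap (substitute x_i' = x_i − (cap_i+1)): x_1 ≥ 7 gives C(10,2) = 45; x_2 ≥ 5 gives C(12,2) = 66; x_3 ≥ 9 gives C(8,2) = 28. Together 139.
Add back pairs where two caps are both exceeded: 10 + 0 + 3 = 13.
By inclusion–exclusion the count is 136 − 139 + 13 = 10.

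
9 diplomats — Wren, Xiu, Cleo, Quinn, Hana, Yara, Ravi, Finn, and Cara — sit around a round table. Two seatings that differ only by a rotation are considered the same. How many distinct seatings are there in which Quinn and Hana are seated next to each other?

10080

Treat {Quinn, Hana} as one unit (2 internal orders) and seat the resulting 8 units around the table: (7)! circular arrangements.
So 2 × (7)! = 2 × 5040 = 10080.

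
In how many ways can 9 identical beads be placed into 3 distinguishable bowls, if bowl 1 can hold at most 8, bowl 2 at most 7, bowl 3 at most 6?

Without the upper bounds there are C(11,2) = 55 ways to split 9 among 3 bowls.
Subtract solutions that violate a single cap (substitute x_i' = x_i − (cap_i+1)): x_1 ≥ 9 gives C(2,2) = 1; x_2 ≥ 8 gives C(3,2) = 3; x_3 ≥ 7 gives C(4,2) = 6. Together 10.
No two caps can be exceeded simultaneously, so the pair terms are all 0.
By inclusion–exclusion the count is 55 − 10 + 0 = 45.

45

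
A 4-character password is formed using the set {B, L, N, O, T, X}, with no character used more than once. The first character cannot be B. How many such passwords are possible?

300

The first character has 6−1 = 5 choices (anything except B).
The remaining 3 characters are filled from the other 5 symbols without repetition: 5 × 4 × 3 = 60.
Total: 5 × 60 = 300.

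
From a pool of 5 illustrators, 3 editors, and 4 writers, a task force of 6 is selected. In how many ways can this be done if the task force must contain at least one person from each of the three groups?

With no constraint there are C(12,6) = 924 possible selections.
Subtract selections that omit an entire group: no illustrators → C(7,6) = 7; no editors → C(9,6) = 84; no writers → C(8,6) = 28.
Add back selections omitting two groups (i.e. drawn from a single group): C(5,6) + C(3,6) + C(4,6) = 0.
By inclusion–exclusion: 924 − 119 + 0 = 805.

805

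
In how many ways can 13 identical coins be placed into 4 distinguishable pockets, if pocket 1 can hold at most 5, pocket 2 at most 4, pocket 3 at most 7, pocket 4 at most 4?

By stars and bars, unrestricted non-negative solutions to x_1+…+x_4 = 13 number C(13+3,3) = 560.
Subtract solutions that violate a single cap (substitute x_i' = x_i − (cap_i+1)): x_1 ≥ 6 gives C(10,3) = 120; x_2 ≥ 5 gives C(11,3) = 165; x_3 ≥ 8 gives C(8,3) = 56; x_4 ≥ 5 gives C(11,3) = 165. Together 506.
Add back pairs where two caps are both exceeded: 10 + 0 + 10 + 1 + 20 + 1 = 42.
By inclusion–exclusion the count is 560 − 506 + 42 = 96.

96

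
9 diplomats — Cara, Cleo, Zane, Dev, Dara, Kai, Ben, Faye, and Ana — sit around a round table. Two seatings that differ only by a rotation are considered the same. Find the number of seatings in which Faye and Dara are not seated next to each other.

Without the restriction there are (8)! = 40320 seatings.
Seatings with Faye beside Dara: treat them as a block with 2 internal orders, giving 2 × (7)! = 10080.
Subtracting, 40320 − 10080 = 30240.

30240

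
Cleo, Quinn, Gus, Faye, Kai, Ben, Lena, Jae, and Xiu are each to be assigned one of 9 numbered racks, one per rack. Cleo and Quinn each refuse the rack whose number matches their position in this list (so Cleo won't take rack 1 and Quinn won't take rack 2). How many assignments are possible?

287280

Let Aᵢ (for i ∈ {1, 2}) be the placements that put person i in their forbidden rack. Any j of these fix j positions, leaving (9−j)! ways to fill the rest, and there are C(2,j) ways to pick which j.
By inclusion–exclusion, the number of valid placements is Σ_{j=0}^{2} (−1)^j C(2,j)·(9−j)!.
Computing: 362880 − 80640 + 5040 = 287280.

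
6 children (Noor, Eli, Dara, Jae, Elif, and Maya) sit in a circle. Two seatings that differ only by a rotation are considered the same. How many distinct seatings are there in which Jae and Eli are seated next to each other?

48

Treat {Jae, Eli} as one unit (2 internal orders) and seat the resulting 5 units around the table: (4)! circular arrangements.
So 2 × (4)! = 2 × 24 = 48.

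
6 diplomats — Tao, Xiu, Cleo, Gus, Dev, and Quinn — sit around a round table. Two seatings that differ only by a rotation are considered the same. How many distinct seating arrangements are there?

120

Seat Tao anywhere (absorbing the rotational symmetry), then permute the other 5: (5)! = 120.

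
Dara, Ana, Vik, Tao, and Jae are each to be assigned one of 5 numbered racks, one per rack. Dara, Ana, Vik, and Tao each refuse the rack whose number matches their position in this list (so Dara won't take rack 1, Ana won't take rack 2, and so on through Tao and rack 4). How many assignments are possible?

53

Let Aᵢ (for 1 ≤ i ≤ 4) be the placements that put person i in their forbidden rack. Any j of these fix j positions, leaving (5−j)! ways to fill the rest, and there are C(4,j) ways to pick which j.
By inclusion–exclusion, the number of valid placements is Σ_{j=0}^{4} (−1)^j C(4,j)·(5−j)!.
Computing: 120 − 96 + 36 − 8 + 1 = 53.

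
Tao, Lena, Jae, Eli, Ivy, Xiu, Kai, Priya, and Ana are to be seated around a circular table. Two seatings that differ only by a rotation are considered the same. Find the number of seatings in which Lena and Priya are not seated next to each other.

All circular seatings of 9 people number (8)! = 40320.
Those with Lena next to Priya: fuse the pair into one unit and seat 8 units around a circle — 2·(7)! = 10080.
Subtracting, 40320 − 10080 = 30240.

30240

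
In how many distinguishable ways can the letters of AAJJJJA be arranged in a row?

Letter multiplicities in AAJJJJA: A×3, J×4.
The number of distinct arrangements is 7!/(4!·3!) = 5040/144 = 35.

35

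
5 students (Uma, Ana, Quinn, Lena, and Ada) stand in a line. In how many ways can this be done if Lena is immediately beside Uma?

Treat {Lena, Uma} as a single unit. There are 4 units to order, and the pair itself can be ordered 2 ways.
That gives 2 × 4! = 2 × 24 = 48.

48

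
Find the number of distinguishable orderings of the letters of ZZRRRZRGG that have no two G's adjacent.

980

There are 9!/(4!·3!·2!) = 1260 arrangements of ZZRRRZRGG in total.
If the two G's are adjacent, glue them into one block, leaving 8 items to arrange: (8)!/(4!·3!) = 280 ways.
Hence 1260 − 280 = 980.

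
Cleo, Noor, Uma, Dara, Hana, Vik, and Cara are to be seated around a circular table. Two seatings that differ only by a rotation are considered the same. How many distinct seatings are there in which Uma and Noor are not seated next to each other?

Without the restriction there are (6)! = 720 seatings.
Those with Uma next to Noor: fuse the pair into one unit and seat 6 units around a circle — 2·(5)! = 240.
Subtracting, 720 − 240 = 480.

480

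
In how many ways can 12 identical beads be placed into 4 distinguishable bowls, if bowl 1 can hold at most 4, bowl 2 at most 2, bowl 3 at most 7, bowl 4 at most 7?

By stars and bars, unrestricted non-negative solutions to x_1+…+x_4 = 12 number C(12+3,3) = 455.
Subtract solutions that violate a single cap (substitute x_i' = x_i − (cap_i+1)): x_1 ≥ 5 gives C(10,3) = 120; x_2 ≥ 3 gives C(12,3) = 220; x_3 ≥ 8 gives C(7,3) = 35; x_4 ≥ 8 gives C(7,3) = 35. Together 410.
Add back pairs where two caps are both exceeded: 35 + 0 + 0 + 4 + 4 + 0 = 43.
By inclusion–exclusion the count is 455 − 410 + 43 = 88.

88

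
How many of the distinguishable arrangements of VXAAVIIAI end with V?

1120

Fix V in the last position and arrange the remaining 8 letters.
Those 8 letters have A appearing 3 times and I appearing 3 times, giving (8)!/(3!·3!) = 1120.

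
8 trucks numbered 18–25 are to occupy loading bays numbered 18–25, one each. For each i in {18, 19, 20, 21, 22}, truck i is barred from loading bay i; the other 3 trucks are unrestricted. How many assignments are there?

Let Aᵢ (for 18 ≤ i ≤ 22) be the placements that put truck i in its forbidden loading bay. Any j of these fix j positions, leaving (8−j)! ways to fill the rest, and there are C(5,j) ways to pick which j.
By inclusion–exclusion, the number of valid placements is Σ_{j=0}^{5} (−1)^j C(5,j)·(8−j)!.
Computing: 40320 − 25200 + 7200 − 1200 + 120 − 6 = 21234.

21234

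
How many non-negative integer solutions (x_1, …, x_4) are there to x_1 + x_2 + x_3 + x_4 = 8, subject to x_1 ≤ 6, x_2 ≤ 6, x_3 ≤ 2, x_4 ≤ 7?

100

By stars and bars, unrestricted non-negative solutions to x_1+…+x_4 = 8 number C(8+3,3) = 165.
Subtract solutions that violate a single cap (substitute x_i' = x_i − (cap_i+1)): x_1 ≥ 7 gives C(4,3) = 4; x_2 ≥ 7 gives C(4,3) = 4; x_3 ≥ 3 gives C(8,3) = 56; x_4 ≥ 8 gives C(3,3) = 1. Together 65.
No two caps can be exceeded simultaneously, so the pair terms are all 0.
By inclusion–exclusion the count is 165 − 65 + 0 = 100.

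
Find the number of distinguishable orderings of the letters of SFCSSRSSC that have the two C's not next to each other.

1176

Total arrangements of SFCSSRSSC: 9!/(5!·2!) = 1512.
If the two C's are adjacent, glue them into one block, leaving 8 items to arrange: (8)!/(5!) = 336 ways.
Subtracting, 1512 − 336 = 1176 arrangements keep the C's apart.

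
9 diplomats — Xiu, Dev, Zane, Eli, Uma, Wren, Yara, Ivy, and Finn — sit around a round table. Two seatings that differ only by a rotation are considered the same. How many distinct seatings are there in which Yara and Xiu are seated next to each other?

10080

Treat {Yara, Xiu} as one unit (2 internal orders) and seat the resulting 8 units around the table: (7)! circular arrangements.
So 2 × (7)! = 2 × 5040 = 10080.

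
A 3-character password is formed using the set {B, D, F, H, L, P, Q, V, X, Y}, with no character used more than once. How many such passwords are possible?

With no repetition, fill the 3 characters in order: 10 choices, then 9, down to 8.
10 × 9 × 8 = 720.

720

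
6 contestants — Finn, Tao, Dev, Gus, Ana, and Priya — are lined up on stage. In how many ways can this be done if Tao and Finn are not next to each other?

Of the 6! = 720 arrangements, those with Tao and Finn adjacent number 2 × 5! = 240 (treat the pair as a block with 2 internal orders).
Complementary counting: 720 − 240 = 480.

480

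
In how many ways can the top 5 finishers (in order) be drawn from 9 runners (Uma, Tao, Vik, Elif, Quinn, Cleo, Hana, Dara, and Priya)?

15120

This is an ordered selection of 5 from 9: P(9,5).
That gives 9 × 8 × 7 × 6 × 5 = 15120.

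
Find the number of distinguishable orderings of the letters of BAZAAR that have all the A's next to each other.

Treat the 3 copies of A as a single block. The multiset to arrange is then {AAA, B, R, Z}, 4 items in all.
All 4 items are distinct, so there are (4)! = 24 arrangements.

24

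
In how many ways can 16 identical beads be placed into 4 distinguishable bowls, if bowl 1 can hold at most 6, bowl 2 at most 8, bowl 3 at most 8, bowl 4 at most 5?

253

Without the upper bounds there are C(19,3) = 969 ways to split 16 among 4 bowls.
Subtract solutions that violate a single cap (substitute x_i' = x_i − (cap_i+1)): x_1 ≥ 7 gives C(12,3) = 220; x_2 ≥ 9 gives C(10,3) = 120; x_3 ≥ 9 gives C(10,3) = 120; x_4 ≥ 6 gives C(13,3) = 286. Together 746.
Add back pairs where two caps are both exceeded: 1 + 1 + 20 + 0 + 4 + 4 = 30.
By inclusion–exclusion the count is 969 − 746 + 30 = 253.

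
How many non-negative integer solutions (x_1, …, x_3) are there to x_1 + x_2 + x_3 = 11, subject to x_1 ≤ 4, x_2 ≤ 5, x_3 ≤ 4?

6

Without the upper bounds there are C(13,2) = 78 ways to split 11 among 3 variables.
Subtract solutions that violate a single cap (substitute x_i' = x_i − (cap_i+1)): x_1 ≥ 5 gives C(8,2) = 28; x_2 ≥ 6 gives C(7,2) = 21; x_3 ≥ 5 gives C(8,2) = 28. Together 77.
Add back pairs where two caps are both exceeded: 1 + 3 + 1 = 5.
By inclusion–exclusion the count is 78 − 77 + 5 = 6.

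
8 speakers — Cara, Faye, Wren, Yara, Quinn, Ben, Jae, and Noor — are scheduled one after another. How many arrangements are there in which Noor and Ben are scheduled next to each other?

10080

Place the 6 others and the Noor-Ben pair as 7 objects in a line; the pair has 2 internal arrangements.
That gives 2 × 7! = 2 × 5040 = 10080.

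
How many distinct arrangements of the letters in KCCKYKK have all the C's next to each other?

Treat the 2 copies of C as a single block. The multiset to arrange is then {CC, K, K, K, K, Y}, 6 items in all.
That gives (6)!/(4!) = 30 arrangements.

30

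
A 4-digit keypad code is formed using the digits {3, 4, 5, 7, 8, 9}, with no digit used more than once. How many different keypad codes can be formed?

With no repetition, fill the 4 digits in order: 6 choices, then 5, down to 3.
That product is 6 × 5 × 4 × 3 = 360.

360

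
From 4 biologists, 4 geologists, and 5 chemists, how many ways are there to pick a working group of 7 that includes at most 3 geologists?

1632

Split by how many geologists are chosen (0 through 3).
Sum: C(4,0)·C(9,7) + C(4,1)·C(9,6) + C(4,2)·C(9,5) + C(4,3)·C(9,4) = 36 + 336 + 756 + 504 = 1632.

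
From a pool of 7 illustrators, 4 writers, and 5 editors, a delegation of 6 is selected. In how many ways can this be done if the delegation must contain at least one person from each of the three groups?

With no constraint there are C(16,6) = 8008 possible selections.
Selections missing a whole group: no illustrators → C(9,6) = 84; no writers → C(12,6) = 924; no editors → C(11,6) = 462.
Add back selections omitting two groups (i.e. drawn from a single group): C(7,6) + C(4,6) + C(5,6) = 7.
By inclusion–exclusion: 8008 − 1470 + 7 = 6545.

6545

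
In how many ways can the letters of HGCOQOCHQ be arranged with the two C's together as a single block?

5040

Treat the 2 copies of C as a single block. The multiset to arrange is then {CC, G, H, H, O, O, Q, Q}, 8 items in all.
That gives (8)!/(2!·2!·2!) = 5040 arrangements.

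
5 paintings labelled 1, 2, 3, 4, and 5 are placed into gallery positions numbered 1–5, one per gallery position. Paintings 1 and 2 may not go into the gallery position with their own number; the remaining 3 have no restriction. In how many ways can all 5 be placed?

78

Let Aᵢ (for i ∈ {1, 2}) be the placements that put painting i in its forbidden gallery position. Any j of these fix j positions, leaving (5−j)! ways to fill the rest, and there are C(2,j) ways to pick which j.
By inclusion–exclusion, the number of valid placements is Σ_{j=0}^{2} (−1)^j C(2,j)·(5−j)!.
Computing: 120 − 48 + 6 = 78.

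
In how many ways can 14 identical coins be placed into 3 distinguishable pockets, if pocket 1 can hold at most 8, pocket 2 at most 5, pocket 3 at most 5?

Ignoring the caps, the number of non-negative solutions to x_1+…+x_3 = 14 is C(16,2) = 120.
Subtract solutions that violate a single cap (substitute x_i' = x_i − (cap_i+1)): x_1 ≥ 9 gives C(7,2) = 21; x_2 ≥ 6 gives C(10,2) = 45; x_3 ≥ 6 gives C(10,2) = 45. Together 111.
Add back pairs where two caps are both exceeded: 0 + 0 + 6 = 6.
By inclusion–exclusion the count is 120 − 111 + 6 = 15.

15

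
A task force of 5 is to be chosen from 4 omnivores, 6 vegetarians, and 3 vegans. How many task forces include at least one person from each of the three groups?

With no constraint there are C(13,5) = 1287 possible selections.
Selections missing a whole group: no omnivores → C(9,5) = 126; no vegetarians → C(7,5) = 21; no vegans → C(10,5) = 252.
Add back selections omitting two groups (i.e. drawn from a single group): C(4,5) + C(6,5) + C(3,5) = 6.
By inclusion–exclusion: 1287 − 399 + 6 = 894.

894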